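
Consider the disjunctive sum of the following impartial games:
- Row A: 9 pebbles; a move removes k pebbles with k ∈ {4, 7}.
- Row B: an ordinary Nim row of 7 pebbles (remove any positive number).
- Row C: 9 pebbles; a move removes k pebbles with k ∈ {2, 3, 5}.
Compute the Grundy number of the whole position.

4

For row A, compute g(0), g(1), … with moves {4, 7}:
k:     0  1  2  3  4  5  6  7  8  9
g(k):  0  0  0  0  1  1  1  1  2  2
So g(9) = 2.
Row B is a plain Nim row of size 7, so its Grundy value is 7.
For row C, compute g(0), g(1), … with moves {2, 3, 5}:
g(0) = mex{} = 0
g(1) = mex{} = 0
g(2) = mex{0} = 1
g(3) = mex{0} = 1
g(4) = mex{0,1} = 2
g(5) = mex{0,1} = 2
g(6) = mex{0,1,2} = 3
g(7) = mex{1,2} = 0
g(8) = mex{1,2,3} = 0
g(9) = mex{0,2,3} = 1
So g(9) = 1.
The value of a disjunctive sum is the nim-sum of the parts.
Combined value = 2 ⊕ 7 ⊕ 1 = 4.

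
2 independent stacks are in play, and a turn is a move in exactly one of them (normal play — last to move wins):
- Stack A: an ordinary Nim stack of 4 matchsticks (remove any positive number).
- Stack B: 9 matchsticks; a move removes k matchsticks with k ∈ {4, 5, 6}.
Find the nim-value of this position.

6

Stack A is a plain Nim stack of size 4, so its Grundy value is 4.
For stack B, compute g(0), g(1), … with moves {4, 5, 6}:
g(0) = mex{} = 0
g(1) = mex{} = 0
g(2) = mex{} = 0
g(3) = mex{} = 0
g(4) = mex{0} = 1
g(5) = mex{0} = 1
g(6) = mex{0} = 1
g(7) = mex{0} = 1
g(8) = mex{0,1} = 2
g(9) = mex{0,1} = 2
So g(9) = 2.
By the Sprague-Grundy theorem, the Grundy value of a sum of independent games is the XOR of the component values.
Combined value = 4 ⊕ 2 = 6.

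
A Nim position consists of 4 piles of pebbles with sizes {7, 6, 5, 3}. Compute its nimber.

Write each in binary and XOR column by column:
  111  (7)
  110  (6)
  101  (5)
  011  (3)
  ---
  111  (7)

7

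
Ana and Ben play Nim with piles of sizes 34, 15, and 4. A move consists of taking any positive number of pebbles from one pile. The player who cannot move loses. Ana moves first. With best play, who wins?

Ana wins

Nim-sum: 34 ⊕ 15 ⊕ 4 = 41.
The nim-sum is 41 ≠ 0, so this is an N-position: the player to move can win; Ana has a winning move.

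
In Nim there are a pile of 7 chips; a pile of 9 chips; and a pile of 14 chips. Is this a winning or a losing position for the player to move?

Nim-sum: 7 ⊕ 9 ⊕ 14 = 0.
The nim-sum is 0, so this is a P-position: the player to move is in a losing position under optimal play.

Losing position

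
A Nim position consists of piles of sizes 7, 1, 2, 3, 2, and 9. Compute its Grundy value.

12

Compute the nim-sum pairwise:
7 ⊕ 1 = 6
6 ⊕ 2 = 4
4 ⊕ 3 = 7
7 ⊕ 2 = 5
5 ⊕ 9 = 12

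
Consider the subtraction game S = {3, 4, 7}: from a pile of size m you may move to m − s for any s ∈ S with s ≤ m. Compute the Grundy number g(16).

2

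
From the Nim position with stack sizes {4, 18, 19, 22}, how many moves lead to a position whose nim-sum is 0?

3

Bitwise XOR of the heap sizes:
  00100  (4)
  10010  (18)
  10011  (19)
  10110  (22)
  -----
  10011  (19)
The overall nim-sum is X = 19. A stack of size p has a winning move iff p XOR X < p (reduce it to p XOR X).
  4: 4 XOR 19 = 23 ≥ 4 — no move.
  18: 18 XOR 19 = 1 < 18 — winning move (to 1).
  19: 19 XOR 19 = 0 < 19 — winning move (to 0).
  22: 22 XOR 19 = 5 < 22 — winning move (to 5).
That gives 3 winning moves.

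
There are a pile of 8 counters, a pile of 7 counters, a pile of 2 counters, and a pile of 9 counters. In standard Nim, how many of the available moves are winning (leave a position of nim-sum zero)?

1

Compute the nim-sum pairwise:
8 XOR 7 = 15
15 XOR 2 = 13
13 XOR 9 = 4
The overall nim-sum is X = 4. A pile of size p has a winning move iff p XOR X < p (reduce it to p XOR X).
  8: 8 XOR 4 = 12 ≥ 8 — no move.
  7: 7 XOR 4 = 3 < 7 — winning move (to 3).
  2: 2 XOR 4 = 6 ≥ 2 — no move.
  9: 9 XOR 4 = 13 ≥ 9 — no move.
That gives 1 winning move.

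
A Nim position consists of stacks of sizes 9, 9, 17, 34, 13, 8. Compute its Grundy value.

54

Compute the nim-sum pairwise:
9 XOR 9 = 0
0 XOR 17 = 17
17 XOR 34 = 51
51 XOR 13 = 62
62 XOR 8 = 54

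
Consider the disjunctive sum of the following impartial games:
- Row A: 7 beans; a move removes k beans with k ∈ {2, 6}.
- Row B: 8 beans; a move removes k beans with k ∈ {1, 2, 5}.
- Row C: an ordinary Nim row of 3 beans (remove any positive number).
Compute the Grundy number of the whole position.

0

For row A, compute g(0), g(1), … with moves {2, 6}:
k:     0  1  2  3  4  5  6  7
g(k):  0  0  1  1  0  0  1  1
So g(7) = 1.
Grundy values for row B (subtraction set {1, 2, 5}):
k:     0  1  2  3  4  5  6  7  8
g(k):  0  1  2  0  1  2  0  1  2
So g(8) = 2.
Row C is a plain Nim row of size 3, so its Grundy value is 3.
The value of a disjunctive sum is the nim-sum of the parts.
Combined value = 1 ⊕ 2 ⊕ 3 = 0.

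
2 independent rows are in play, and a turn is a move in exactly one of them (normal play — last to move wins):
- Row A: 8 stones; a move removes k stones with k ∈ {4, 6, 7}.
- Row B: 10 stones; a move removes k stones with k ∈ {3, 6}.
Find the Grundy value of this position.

2

For row A, compute g(0), g(1), … with moves {4, 6, 7}:
k:     0  1  2  3  4  5  6  7  8
g(k):  0  0  0  0  1  1  1  1  2
So g(8) = 2.
Grundy values for row B (subtraction set {3, 6}):
k:     0  1  2  3  4  5  6  7  8  9 10
g(k):  0  0  0  1  1  1  2  2  2  0  0
So g(10) = 0.
The value of a disjunctive sum is the nim-sum of the parts.
Combined value = 2 ⊕ 0 = 2.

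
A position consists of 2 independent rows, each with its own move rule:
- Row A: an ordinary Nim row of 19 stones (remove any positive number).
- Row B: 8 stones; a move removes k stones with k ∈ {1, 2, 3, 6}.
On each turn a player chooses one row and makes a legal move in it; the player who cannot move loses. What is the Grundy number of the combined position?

19

Row A is a plain Nim row of size 19, so its Grundy value is 19.
Build the Grundy sequence for row B with g(k) = mex{g(k−s) : s ∈ {1, 2, 3, 6}, s ≤ k}:
k:     0  1  2  3  4  5  6  7  8
g(k):  0  1  2  3  0  1  2  3  0
So g(8) = 0.
The value of a disjunctive sum is the nim-sum of the parts.
Combined value = 19 ⊕ 0 = 19.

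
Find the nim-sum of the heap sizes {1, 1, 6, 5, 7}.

4

Bitwise XOR of the heap sizes:
  001  (1)
  001  (1)
  110  (6)
  101  (5)
  111  (7)
  ---
  100  (4)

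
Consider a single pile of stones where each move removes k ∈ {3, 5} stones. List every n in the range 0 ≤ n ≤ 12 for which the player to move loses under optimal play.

0, 1, 2, 8, 9, 10

Compute g(0), g(1), … for moves {3, 5}:
g(0) = mex{} = 0
g(1) = mex{} = 0
g(2) = mex{} = 0
g(3) = mex{0} = 1
g(4) = mex{0} = 1
g(5) = mex{0} = 1
g(6) = mex{0,1} = 2
g(7) = mex{0,1} = 2
g(8) = mex{1} = 0
g(9) = mex{1,2} = 0
g(10) = mex{1,2} = 0
g(11) = mex{0,2} = 1
g(12) = mex{0,2} = 1
The P-positions (g = 0) in 0..12 are 0, 1, 2, 8, 9, 10.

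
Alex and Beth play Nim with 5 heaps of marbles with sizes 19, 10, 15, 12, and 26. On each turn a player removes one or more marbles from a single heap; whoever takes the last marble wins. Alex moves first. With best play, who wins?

Compute the nim-sum pairwise:
19 XOR 10 = 25
25 XOR 15 = 22
22 XOR 12 = 26
26 XOR 26 = 0
The nim-sum is 0, so this is a P-position: the player to move is in a losing position under optimal play; Alex is about to move from it and so loses — Beth wins.

Beth wins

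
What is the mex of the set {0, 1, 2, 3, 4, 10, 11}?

5

The values 0, 1, 2, 3, 4 are all present; 5 is the first non-negative integer missing from the set.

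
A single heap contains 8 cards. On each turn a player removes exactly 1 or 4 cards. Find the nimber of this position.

Grundy values for subtraction set {1, 4}:
g(0) = mex{} = 0
g(1) = mex{0} = 1
g(2) = mex{1} = 0
g(3) = mex{0} = 1
g(4) = mex{0,1} = 2
g(5) = mex{1,2} = 0
g(6) = mex{0} = 1
g(7) = mex{1} = 0
g(8) = mex{0,2} = 1
So g(8) = 1.

1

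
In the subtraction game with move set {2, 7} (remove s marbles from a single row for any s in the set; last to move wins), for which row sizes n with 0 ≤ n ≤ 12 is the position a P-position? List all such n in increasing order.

0, 1, 4, 5, 9, 10

Compute g(0), g(1), … for moves {2, 7}:
k:     0  1  2  3  4  5  6  7  8  9 10 11 12
g(k):  0  0  1  1  0  0  1  1  2  0  0  1  1
The P-positions (g = 0) in 0..12 are 0, 1, 4, 5, 9, 10.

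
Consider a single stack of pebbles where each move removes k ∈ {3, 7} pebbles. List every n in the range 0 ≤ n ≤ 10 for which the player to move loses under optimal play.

0, 1, 2, 6, 10

Grundy values for subtraction set {3, 7}:
k:     0  1  2  3  4  5  6  7  8  9 10
g(k):  0  0  0  1  1  1  0  2  2  1  0
The P-positions (g = 0) in 0..10 are 0, 1, 2, 6, 10.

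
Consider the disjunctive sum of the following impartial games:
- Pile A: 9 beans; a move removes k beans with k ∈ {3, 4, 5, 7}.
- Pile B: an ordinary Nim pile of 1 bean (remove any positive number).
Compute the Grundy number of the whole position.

For pile A, compute g(0), g(1), … with moves {3, 4, 5, 7}:
g(0) = mex{} = 0
g(1) = mex{} = 0
g(2) = mex{} = 0
g(3) = mex{0} = 1
g(4) = mex{0} = 1
g(5) = mex{0} = 1
g(6) = mex{0,1} = 2
g(7) = mex{0,1} = 2
g(8) = mex{0,1} = 2
g(9) = mex{0,1,2} = 3
So g(9) = 3.
Pile B is a plain Nim pile of size 1, so its Grundy value is 1.
By the Sprague-Grundy theorem, the Grundy value of a sum of independent games is the XOR of the component values.
Combined value = 3 XOR 1 = 2.

2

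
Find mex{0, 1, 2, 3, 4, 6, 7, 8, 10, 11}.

The values 0, 1, 2, 3, 4 are all present; 5 is the first non-negative integer missing from the set.

5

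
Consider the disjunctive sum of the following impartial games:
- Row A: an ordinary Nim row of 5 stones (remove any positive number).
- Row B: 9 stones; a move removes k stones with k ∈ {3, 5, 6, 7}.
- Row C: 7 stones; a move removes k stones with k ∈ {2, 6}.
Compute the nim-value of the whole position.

7

Row A is a plain Nim row of size 5, so its Grundy value is 5.
For row B, compute g(0), g(1), … with moves {3, 5, 6, 7}:
g(0) = mex{} = 0
g(1) = mex{} = 0
g(2) = mex{} = 0
g(3) = mex{0} = 1
g(4) = mex{0} = 1
g(5) = mex{0} = 1
g(6) = mex{0,1} = 2
g(7) = mex{0,1} = 2
g(8) = mex{0,1} = 2
g(9) = mex{0,1,2} = 3
So g(9) = 3.
Grundy values for row C (subtraction set {2, 6}):
k:     0  1  2  3  4  5  6  7
g(k):  0  0  1  1  0  0  1  1
So g(7) = 1.
The value of a disjunctive sum is the nim-sum of the parts.
Combined value = 5 XOR 3 XOR 1 = 7.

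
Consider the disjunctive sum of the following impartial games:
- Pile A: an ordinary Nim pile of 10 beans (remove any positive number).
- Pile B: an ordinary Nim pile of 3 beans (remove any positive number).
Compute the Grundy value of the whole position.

9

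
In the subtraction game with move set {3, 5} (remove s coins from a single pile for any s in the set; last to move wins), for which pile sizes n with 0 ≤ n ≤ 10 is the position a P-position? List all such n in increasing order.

0, 1, 2, 8, 9, 10

Grundy values for subtraction set {3, 5}:
k:     0  1  2  3  4  5  6  7  8  9 10
g(k):  0  0  0  1  1  1  2  2  0  0  0
The P-positions (g = 0) in 0..10 are 0, 1, 2, 8, 9, 10.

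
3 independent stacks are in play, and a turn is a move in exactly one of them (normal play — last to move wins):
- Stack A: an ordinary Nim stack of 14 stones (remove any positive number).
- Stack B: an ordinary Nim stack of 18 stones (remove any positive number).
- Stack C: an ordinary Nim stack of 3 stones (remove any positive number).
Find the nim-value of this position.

Stack A is a plain Nim stack of size 14, so its Grundy value is 14.
Stack B is a plain Nim stack of size 18, so its Grundy value is 18.
Stack C is a plain Nim stack of size 3, so its Grundy value is 3.
The value of a disjunctive sum is the nim-sum of the parts.
Combined value = 14 XOR 18 XOR 3 = 31.

31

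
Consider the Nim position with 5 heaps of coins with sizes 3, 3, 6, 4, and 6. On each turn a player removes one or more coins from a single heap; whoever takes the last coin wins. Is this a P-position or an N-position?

N-position

Bitwise XOR of the heap sizes:
  011  (3)
  011  (3)
  110  (6)
  100  (4)
  110  (6)
  ---
  100  (4)
The nim-sum is 4 ≠ 0, so this is an N-position: the player to move can win.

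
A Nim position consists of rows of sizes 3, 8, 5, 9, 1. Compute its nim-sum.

Write each in binary and XOR column by column:
  0011  (3)
  1000  (8)
  0101  (5)
  1001  (9)
  0001  (1)
  ----
  0110  (6)

6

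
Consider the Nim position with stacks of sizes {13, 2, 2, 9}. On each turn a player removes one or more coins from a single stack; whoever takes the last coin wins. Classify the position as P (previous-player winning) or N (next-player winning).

Compute the nim-sum pairwise:
13 ^ 2 = 15
15 ^ 2 = 13
13 ^ 9 = 4
The nim-sum is 4 ≠ 0, so this is an N-position: the player to move can win.

N-position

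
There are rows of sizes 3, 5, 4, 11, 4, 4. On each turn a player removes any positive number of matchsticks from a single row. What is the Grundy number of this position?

9

Nim-sum: 3 XOR 5 XOR 4 XOR 11 XOR 4 XOR 4 = 9.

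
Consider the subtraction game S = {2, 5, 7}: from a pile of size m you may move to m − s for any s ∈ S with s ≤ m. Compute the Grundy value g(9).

2

Compute g(0), g(1), … for moves {2, 5, 7}:
g(0) = mex{} = 0
g(1) = mex{} = 0
g(2) = mex{0} = 1
g(3) = mex{0} = 1
g(4) = mex{1} = 0
g(5) = mex{0,1} = 2
g(6) = mex{0} = 1
g(7) = mex{0,1,2} = 3
g(8) = mex{0,1} = 2
g(9) = mex{0,1,3} = 2
So g(9) = 2.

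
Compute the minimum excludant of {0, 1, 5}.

2

The values 0, 1 are all present; 2 is the first non-negative integer missing from the set.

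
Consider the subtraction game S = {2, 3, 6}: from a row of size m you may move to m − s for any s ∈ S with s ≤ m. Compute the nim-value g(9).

Compute g(0), g(1), … for moves {2, 3, 6}:
g(0) = mex{} = 0
g(1) = mex{} = 0
g(2) = mex{0} = 1
g(3) = mex{0} = 1
g(4) = mex{0,1} = 2
g(5) = mex{1} = 0
g(6) = mex{0,1,2} = 3
g(7) = mex{0,2} = 1
g(8) = mex{0,1,3} = 2
g(9) = mex{1,3} = 0
So g(9) = 0.

0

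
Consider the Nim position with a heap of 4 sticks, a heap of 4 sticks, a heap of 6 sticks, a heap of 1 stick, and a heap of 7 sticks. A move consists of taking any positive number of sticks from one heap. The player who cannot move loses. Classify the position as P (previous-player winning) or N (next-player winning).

Write each in binary and XOR column by column:
  100  (4)
  100  (4)
  110  (6)
  001  (1)
  111  (7)
  ---
  000  (0)
The nim-sum is 0, so this is a P-position: the player to move is in a losing position under optimal play.

P-position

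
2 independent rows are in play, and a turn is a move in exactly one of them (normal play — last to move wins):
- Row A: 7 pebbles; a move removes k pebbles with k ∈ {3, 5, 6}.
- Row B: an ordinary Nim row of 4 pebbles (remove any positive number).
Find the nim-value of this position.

6

For row A, compute g(0), g(1), … with moves {3, 5, 6}:
k:     0  1  2  3  4  5  6  7
g(k):  0  0  0  1  1  1  2  2
So g(7) = 2.
Row B is a plain Nim row of size 4, so its Grundy value is 4.
By the Sprague-Grundy theorem, the Grundy value of a sum of independent games is the XOR of the component values.
Combined value = 2 XOR 4 = 6.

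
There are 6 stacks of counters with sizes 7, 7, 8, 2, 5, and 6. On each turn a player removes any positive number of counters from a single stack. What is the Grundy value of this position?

9

Compute the nim-sum pairwise:
7 ⊕ 7 = 0
0 ⊕ 8 = 8
8 ⊕ 2 = 10
10 ⊕ 5 = 15
15 ⊕ 6 = 9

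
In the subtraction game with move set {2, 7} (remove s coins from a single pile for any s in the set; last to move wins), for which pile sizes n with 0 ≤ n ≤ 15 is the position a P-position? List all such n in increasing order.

0, 1, 4, 5, 9, 10, 13, 14

Compute g(0), g(1), … for moves {2, 7}:
k:     0  1  2  3  4  5  6  7  8  9 10 11 12 13 14 15
g(k):  0  0  1  1  0  0  1  1  2  0  0  1  1  0  0  1
The P-positions (g = 0) in 0..15 are 0, 1, 4, 5, 9, 10, 13, 14.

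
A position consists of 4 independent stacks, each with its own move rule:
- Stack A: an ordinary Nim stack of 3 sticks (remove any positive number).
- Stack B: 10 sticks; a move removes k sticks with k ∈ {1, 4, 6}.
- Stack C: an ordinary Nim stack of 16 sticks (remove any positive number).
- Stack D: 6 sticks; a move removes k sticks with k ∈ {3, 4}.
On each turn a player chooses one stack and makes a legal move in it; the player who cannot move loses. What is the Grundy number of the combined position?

Stack A is a plain Nim stack of size 3, so its Grundy value is 3.
Build the Grundy sequence for stack B with g(k) = mex{g(k−s) : s ∈ {1, 4, 6}, s ≤ k}:
g(0) = mex{} = 0
g(1) = mex{0} = 1
g(2) = mex{1} = 0
g(3) = mex{0} = 1
g(4) = mex{0,1} = 2
g(5) = mex{1,2} = 0
g(6) = mex{0} = 1
g(7) = mex{1} = 0
g(8) = mex{0,2} = 1
g(9) = mex{0,1} = 2
g(10) = mex{1,2} = 0
So g(10) = 0.
Stack C is a plain Nim stack of size 16, so its Grundy value is 16.
For stack D, compute g(0), g(1), … with moves {3, 4}:
k:     0  1  2  3  4  5  6
g(k):  0  0  0  1  1  1  2
So g(6) = 2.
By the Sprague-Grundy theorem, the Grundy value of a sum of independent games is the XOR of the component values.
Combined value = 3 ⊕ 0 ⊕ 16 ⊕ 2 = 17.

17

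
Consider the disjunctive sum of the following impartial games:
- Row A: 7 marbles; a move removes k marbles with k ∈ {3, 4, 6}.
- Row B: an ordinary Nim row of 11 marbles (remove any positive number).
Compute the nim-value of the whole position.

9

Build the Grundy sequence for row A with g(k) = mex{g(k−s) : s ∈ {3, 4, 6}, s ≤ k}:
g(0) = mex{} = 0
g(1) = mex{} = 0
g(2) = mex{} = 0
g(3) = mex{0} = 1
g(4) = mex{0} = 1
g(5) = mex{0} = 1
g(6) = mex{0,1} = 2
g(7) = mex{0,1} = 2
So g(7) = 2.
Row B is a plain Nim row of size 11, so its Grundy value is 11.
The value of a disjunctive sum is the nim-sum of the parts.
Combined value = 2 XOR 11 = 9.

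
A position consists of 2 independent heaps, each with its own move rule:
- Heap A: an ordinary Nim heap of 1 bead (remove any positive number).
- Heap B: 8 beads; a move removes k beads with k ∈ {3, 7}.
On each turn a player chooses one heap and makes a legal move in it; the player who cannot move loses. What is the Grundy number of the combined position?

3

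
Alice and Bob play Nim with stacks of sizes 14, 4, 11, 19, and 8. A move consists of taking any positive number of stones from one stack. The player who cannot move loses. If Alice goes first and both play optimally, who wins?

Bitwise XOR of the heap sizes:
  01110  (14)
  00100  (4)
  01011  (11)
  10011  (19)
  01000  (8)
  -----
  11010  (26)
The nim-sum is 26 ≠ 0, so this is an N-position: the player to move can win; Alice has a winning move.

Alice wins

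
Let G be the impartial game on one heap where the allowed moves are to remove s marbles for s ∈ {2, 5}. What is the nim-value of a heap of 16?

1

Build the Grundy sequence with g(k) = mex{g(k−s) : s ∈ {2, 5}, s ≤ k}:
k:     0  1  2  3  4  5  6  7  8  9 10 11 12 13 14 15 16
g(k):  0  0  1  1  0  2  1  0  0  1  1  0  2  1  0  0  1
So g(16) = 1.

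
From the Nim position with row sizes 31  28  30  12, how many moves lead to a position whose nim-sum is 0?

3

Write each in binary and XOR column by column:
  11111  (31)
  11100  (28)
  11110  (30)
  01100  (12)
  -----
  10001  (17)
The overall nim-sum is X = 17. A row of size p has a winning move iff p XOR X < p (reduce it to p XOR X).
  31: 31 XOR 17 = 14 < 31 — winning move (to 14).
  28: 28 XOR 17 = 13 < 28 — winning move (to 13).
  30: 30 XOR 17 = 15 < 30 — winning move (to 15).
  12: 12 XOR 17 = 29 ≥ 12 — no move.
That gives 3 winning moves.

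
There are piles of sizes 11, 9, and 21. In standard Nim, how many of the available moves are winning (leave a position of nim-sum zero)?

Nim-sum: 11 ^ 9 ^ 21 = 23.
The overall nim-sum is X = 23. A pile of size p has a winning move iff p XOR X < p (reduce it to p XOR X).
  11: 11 XOR 23 = 28 ≥ 11 — no move.
  9: 9 XOR 23 = 30 ≥ 9 — no move.
  21: 21 XOR 23 = 2 < 21 — winning move (to 2).
That gives 1 winning move.

1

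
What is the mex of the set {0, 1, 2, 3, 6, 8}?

4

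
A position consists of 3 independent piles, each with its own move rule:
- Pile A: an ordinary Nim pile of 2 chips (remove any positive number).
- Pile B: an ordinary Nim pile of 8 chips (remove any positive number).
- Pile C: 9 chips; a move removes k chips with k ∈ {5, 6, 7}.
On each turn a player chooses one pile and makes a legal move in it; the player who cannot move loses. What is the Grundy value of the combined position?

11

Pile A is a plain Nim pile of size 2, so its Grundy value is 2.
Pile B is a plain Nim pile of size 8, so its Grundy value is 8.
Grundy values for pile C (subtraction set {5, 6, 7}):
g(0) = mex{} = 0
g(1) = mex{} = 0
g(2) = mex{} = 0
g(3) = mex{} = 0
g(4) = mex{} = 0
g(5) = mex{0} = 1
g(6) = mex{0} = 1
g(7) = mex{0} = 1
g(8) = mex{0} = 1
g(9) = mex{0} = 1
So g(9) = 1.
The value of a disjunctive sum is the nim-sum of the parts.
Combined value = 2 XOR 8 XOR 1 = 11.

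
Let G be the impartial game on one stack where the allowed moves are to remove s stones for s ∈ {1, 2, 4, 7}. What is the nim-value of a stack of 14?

2

Build the Grundy sequence with g(k) = mex{g(k−s) : s ∈ {1, 2, 4, 7}, s ≤ k}:
k:     0  1  2  3  4  5  6  7  8  9 10 11 12 13 14
g(k):  0  1  2  0  1  2  0  1  2  0  1  2  0  1  2
So g(14) = 2.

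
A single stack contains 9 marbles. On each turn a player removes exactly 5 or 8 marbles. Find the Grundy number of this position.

Grundy values for subtraction set {5, 8}:
k:     0  1  2  3  4  5  6  7  8  9
g(k):  0  0  0  0  0  1  1  1  1  1
So g(9) = 1.

1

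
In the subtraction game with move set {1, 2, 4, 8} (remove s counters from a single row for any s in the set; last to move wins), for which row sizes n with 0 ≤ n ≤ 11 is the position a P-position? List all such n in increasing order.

0, 3, 6, 9

Compute g(0), g(1), … for moves {1, 2, 4, 8}:
k:     0  1  2  3  4  5  6  7  8  9 10 11
g(k):  0  1  2  0  1  2  0  1  2  0  1  2
The P-positions (g = 0) in 0..11 are 0, 3, 6, 9.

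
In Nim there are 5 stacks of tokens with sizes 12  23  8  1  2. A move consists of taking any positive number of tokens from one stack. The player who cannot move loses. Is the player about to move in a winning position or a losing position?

Write each in binary and XOR column by column:
  01100  (12)
  10111  (23)
  01000  (8)
  00001  (1)
  00010  (2)
  -----
  10000  (16)
The nim-sum is 16 ≠ 0, so this is an N-position: the player to move can win.

Winning position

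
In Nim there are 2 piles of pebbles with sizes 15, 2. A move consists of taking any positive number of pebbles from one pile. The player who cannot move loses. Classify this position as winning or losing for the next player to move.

Winning position

Compute the nim-sum pairwise:
15 ⊕ 2 = 13
The nim-sum is 13 ≠ 0, so this is an N-position: the player to move can win.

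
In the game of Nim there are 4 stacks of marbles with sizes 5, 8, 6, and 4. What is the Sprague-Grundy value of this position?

15

Write each in binary and XOR column by column:
  0101  (5)
  1000  (8)
  0110  (6)
  0100  (4)
  ----
  1111  (15)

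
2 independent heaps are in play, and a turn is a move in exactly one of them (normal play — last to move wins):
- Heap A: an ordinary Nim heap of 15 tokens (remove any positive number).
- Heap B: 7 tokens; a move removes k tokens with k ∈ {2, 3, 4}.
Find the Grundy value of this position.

Heap A is a plain Nim heap of size 15, so its Grundy value is 15.
For heap B, compute g(0), g(1), … with moves {2, 3, 4}:
g(0) = mex{} = 0
g(1) = mex{} = 0
g(2) = mex{0} = 1
g(3) = mex{0} = 1
g(4) = mex{0,1} = 2
g(5) = mex{0,1} = 2
g(6) = mex{1,2} = 0
g(7) = mex{1,2} = 0
So g(7) = 0.
By the Sprague-Grundy theorem, the Grundy value of a sum of independent games is the XOR of the component values.
Combined value = 15 ⊕ 0 = 15.

15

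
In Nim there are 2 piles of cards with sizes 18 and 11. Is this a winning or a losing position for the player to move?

Winning position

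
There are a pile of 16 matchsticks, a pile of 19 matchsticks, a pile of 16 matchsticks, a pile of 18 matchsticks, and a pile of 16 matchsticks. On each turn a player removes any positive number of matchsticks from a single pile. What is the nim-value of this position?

Bitwise XOR of the heap sizes:
  10000  (16)
  10011  (19)
  10000  (16)
  10010  (18)
  10000  (16)
  -----
  10001  (17)

17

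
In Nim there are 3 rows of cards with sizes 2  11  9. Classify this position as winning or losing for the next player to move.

Losing position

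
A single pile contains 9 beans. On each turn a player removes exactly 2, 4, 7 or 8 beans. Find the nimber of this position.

4

Grundy values for subtraction set {2, 4, 7, 8}:
g(0) = mex{} = 0
g(1) = mex{} = 0
g(2) = mex{0} = 1
g(3) = mex{0} = 1
g(4) = mex{0,1} = 2
g(5) = mex{0,1} = 2
g(6) = mex{1,2} = 0
g(7) = mex{0,1,2} = 3
g(8) = mex{0,2} = 1
g(9) = mex{0,1,2,3} = 4
So g(9) = 4.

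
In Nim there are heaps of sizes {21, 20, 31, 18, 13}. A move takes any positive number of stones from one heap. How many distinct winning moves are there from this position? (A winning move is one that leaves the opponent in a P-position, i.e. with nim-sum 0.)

Bitwise XOR of the heap sizes:
  10101  (21)
  10100  (20)
  11111  (31)
  10010  (18)
  01101  (13)
  -----
  00001  (1)
The overall nim-sum is X = 1. A heap of size p has a winning move iff p XOR X < p (reduce it to p XOR X).
  21: 21 XOR 1 = 20 < 21 — winning move (to 20).
  20: 20 XOR 1 = 21 ≥ 20 — no move.
  31: 31 XOR 1 = 30 < 31 — winning move (to 30).
  18: 18 XOR 1 = 19 ≥ 18 — no move.
  13: 13 XOR 1 = 12 < 13 — winning move (to 12).
That gives 3 winning moves.

3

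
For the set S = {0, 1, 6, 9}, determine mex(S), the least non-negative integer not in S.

2

The values 0, 1 are all present; 2 is the first non-negative integer missing from the set.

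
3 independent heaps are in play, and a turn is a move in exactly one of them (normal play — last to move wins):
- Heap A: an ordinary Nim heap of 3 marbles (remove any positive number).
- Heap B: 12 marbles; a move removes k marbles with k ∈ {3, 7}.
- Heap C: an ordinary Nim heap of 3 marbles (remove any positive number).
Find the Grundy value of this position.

Heap A is a plain Nim heap of size 3, so its Grundy value is 3.
Grundy values for heap B (subtraction set {3, 7}):
k:     0  1  2  3  4  5  6  7  8  9 10 11 12
g(k):  0  0  0  1  1  1  0  2  2  1  0  0  0
So g(12) = 0.
Heap C is a plain Nim heap of size 3, so its Grundy value is 3.
The value of a disjunctive sum is the nim-sum of the parts.
Combined value = 3 ⊕ 0 ⊕ 3 = 0.

0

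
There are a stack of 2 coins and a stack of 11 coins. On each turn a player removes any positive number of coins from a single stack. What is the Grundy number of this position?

Nim-sum: 2 XOR 11 = 9.

9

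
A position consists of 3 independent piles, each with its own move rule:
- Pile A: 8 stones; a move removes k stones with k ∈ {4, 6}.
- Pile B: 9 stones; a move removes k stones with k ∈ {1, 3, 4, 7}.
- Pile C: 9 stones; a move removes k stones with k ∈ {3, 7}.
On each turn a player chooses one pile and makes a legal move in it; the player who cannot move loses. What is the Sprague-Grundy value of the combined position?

2

Grundy values for pile A (subtraction set {4, 6}):
k:     0  1  2  3  4  5  6  7  8
g(k):  0  0  0  0  1  1  1  1  2
So g(8) = 2.
Build the Grundy sequence for pile B with g(k) = mex{g(k−s) : s ∈ {1, 3, 4, 7}, s ≤ k}:
g(0) = mex{} = 0
g(1) = mex{0} = 1
g(2) = mex{1} = 0
g(3) = mex{0} = 1
g(4) = mex{0,1} = 2
g(5) = mex{0,1,2} = 3
g(6) = mex{0,1,3} = 2
g(7) = mex{0,1,2} = 3
g(8) = mex{1,2,3} = 0
g(9) = mex{0,2,3} = 1
So g(9) = 1.
Build the Grundy sequence for pile C with g(k) = mex{g(k−s) : s ∈ {3, 7}, s ≤ k}:
k:     0  1  2  3  4  5  6  7  8  9
g(k):  0  0  0  1  1  1  0  2  2  1
So g(9) = 1.
The value of a disjunctive sum is the nim-sum of the parts.
Combined value = 2 ⊕ 1 ⊕ 1 = 2.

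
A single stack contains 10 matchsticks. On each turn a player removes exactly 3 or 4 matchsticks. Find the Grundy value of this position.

1

Compute g(0), g(1), … for moves {3, 4}:
g(0) = mex{} = 0
g(1) = mex{} = 0
g(2) = mex{} = 0
g(3) = mex{0} = 1
g(4) = mex{0} = 1
g(5) = mex{0} = 1
g(6) = mex{0,1} = 2
g(7) = mex{1} = 0
g(8) = mex{1} = 0
g(9) = mex{1,2} = 0
g(10) = mex{0,2} = 1
So g(10) = 1.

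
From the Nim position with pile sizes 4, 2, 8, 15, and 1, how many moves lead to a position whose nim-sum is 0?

0

In binary:
  0100  (4)
  0010  (2)
  1000  (8)
  1111  (15)
  0001  (1)
  ----
  0000  (0)
The nim-sum is already 0, so every move leaves a nonzero nim-sum — there are no winning moves.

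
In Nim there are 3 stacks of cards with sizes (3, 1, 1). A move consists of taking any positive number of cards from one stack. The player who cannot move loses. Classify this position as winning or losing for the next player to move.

Winning position

Write each in binary and XOR column by column:
  11  (3)
  01  (1)
  01  (1)
  --
  11  (3)
The nim-sum is 3 ≠ 0, so this is an N-position: the player to move can win.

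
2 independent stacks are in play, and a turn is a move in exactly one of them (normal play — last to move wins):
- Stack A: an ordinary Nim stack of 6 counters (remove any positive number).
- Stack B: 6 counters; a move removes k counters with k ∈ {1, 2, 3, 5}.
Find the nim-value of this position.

4

Stack A is a plain Nim stack of size 6, so its Grundy value is 6.
Grundy values for stack B (subtraction set {1, 2, 3, 5}):
k:     0  1  2  3  4  5  6
g(k):  0  1  2  3  0  1  2
So g(6) = 2.
By the Sprague-Grundy theorem, the Grundy value of a sum of independent games is the XOR of the component values.
Combined value = 6 ⊕ 2 = 4.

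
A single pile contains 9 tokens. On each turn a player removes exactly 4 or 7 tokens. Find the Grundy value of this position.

2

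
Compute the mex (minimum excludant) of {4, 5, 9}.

0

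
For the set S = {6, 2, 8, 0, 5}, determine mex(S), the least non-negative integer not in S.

1

0 is in the set but 1 is not, so the mex is 1.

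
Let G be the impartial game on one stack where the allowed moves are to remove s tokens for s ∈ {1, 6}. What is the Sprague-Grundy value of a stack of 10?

1

Grundy values for subtraction set {1, 6}:
g(0) = mex{} = 0
g(1) = mex{0} = 1
g(2) = mex{1} = 0
g(3) = mex{0} = 1
g(4) = mex{1} = 0
g(5) = mex{0} = 1
g(6) = mex{0,1} = 2
g(7) = mex{1,2} = 0
g(8) = mex{0} = 1
g(9) = mex{1} = 0
g(10) = mex{0} = 1
So g(10) = 1.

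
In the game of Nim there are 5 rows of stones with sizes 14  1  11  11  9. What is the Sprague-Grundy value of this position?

6

Bitwise XOR of the heap sizes:
  1110  (14)
  0001  (1)
  1011  (11)
  1011  (11)
  1001  (9)
  ----
  0110  (6)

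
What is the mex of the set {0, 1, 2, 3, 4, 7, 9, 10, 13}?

The values 0, 1, 2, 3, 4 are all present; 5 is the first non-negative integer missing from the set.

5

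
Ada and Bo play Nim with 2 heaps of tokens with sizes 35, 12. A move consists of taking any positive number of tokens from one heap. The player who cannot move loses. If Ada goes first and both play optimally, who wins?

Ada wins

Nim-sum: 35 XOR 12 = 47.
The nim-sum is 47 ≠ 0, so this is an N-position: the player to move can win; Ada has a winning move.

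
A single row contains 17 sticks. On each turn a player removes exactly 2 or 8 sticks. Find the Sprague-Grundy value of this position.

Build the Grundy sequence with g(k) = mex{g(k−s) : s ∈ {2, 8}, s ≤ k}:
k:     0  1  2  3  4  5  6  7  8  9 10 11 12 13 14 15 16 17
g(k):  0  0  1  1  0  0  1  1  2  2  0  0  1  1  0  0  1  1
So g(17) = 1.

1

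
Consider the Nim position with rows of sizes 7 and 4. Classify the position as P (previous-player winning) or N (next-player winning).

N-position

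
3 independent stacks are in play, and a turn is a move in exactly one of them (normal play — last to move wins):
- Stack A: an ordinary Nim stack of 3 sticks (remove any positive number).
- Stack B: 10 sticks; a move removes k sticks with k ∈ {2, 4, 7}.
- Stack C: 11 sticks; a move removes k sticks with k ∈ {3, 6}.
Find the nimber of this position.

1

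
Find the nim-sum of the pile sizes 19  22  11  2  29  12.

29

Nim-sum: 19 ^ 22 ^ 11 ^ 2 ^ 29 ^ 12 = 29.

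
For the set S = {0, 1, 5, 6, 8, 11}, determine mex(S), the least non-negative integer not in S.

2

The values 0, 1 are all present; 2 is the first non-negative integer missing from the set.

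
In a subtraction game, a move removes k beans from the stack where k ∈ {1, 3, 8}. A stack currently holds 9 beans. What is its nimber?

3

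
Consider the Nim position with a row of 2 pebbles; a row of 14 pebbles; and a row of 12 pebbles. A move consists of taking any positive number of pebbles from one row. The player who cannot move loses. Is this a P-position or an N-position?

Nim-sum: 2 ^ 14 ^ 12 = 0.
The nim-sum is 0, so this is a P-position: the player to move is in a losing position under optimal play.

P-position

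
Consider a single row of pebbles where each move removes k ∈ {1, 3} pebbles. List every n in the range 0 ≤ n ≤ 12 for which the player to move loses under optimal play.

Build the Grundy sequence with g(k) = mex{g(k−s) : s ∈ {1, 3}, s ≤ k}:
k:     0  1  2  3  4  5  6  7  8  9 10 11 12
g(k):  0  1  0  1  0  1  0  1  0  1  0  1  0
The P-positions (g = 0) in 0..12 are 0, 2, 4, 6, 8, 10, 12.

0, 2, 4, 6, 8, 10, 12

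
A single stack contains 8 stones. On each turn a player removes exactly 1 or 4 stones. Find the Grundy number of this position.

1

Compute g(0), g(1), … for moves {1, 4}:
k:     0  1  2  3  4  5  6  7  8
g(k):  0  1  0  1  2  0  1  0  1
So g(8) = 1.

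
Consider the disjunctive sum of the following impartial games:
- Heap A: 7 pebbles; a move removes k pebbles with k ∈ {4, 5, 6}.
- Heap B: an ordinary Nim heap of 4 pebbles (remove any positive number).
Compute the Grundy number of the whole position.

Grundy values for heap A (subtraction set {4, 5, 6}):
k:     0  1  2  3  4  5  6  7
g(k):  0  0  0  0  1  1  1  1
So g(7) = 1.
Heap B is a plain Nim heap of size 4, so its Grundy value is 4.
The value of a disjunctive sum is the nim-sum of the parts.
Combined value = 1 ⊕ 4 = 5.

5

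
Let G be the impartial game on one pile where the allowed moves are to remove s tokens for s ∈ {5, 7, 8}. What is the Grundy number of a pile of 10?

Build the Grundy sequence with g(k) = mex{g(k−s) : s ∈ {5, 7, 8}, s ≤ k}:
k:     0  1  2  3  4  5  6  7  8  9 10
g(k):  0  0  0  0  0  1  1  1  1  1  2
So g(10) = 2.

2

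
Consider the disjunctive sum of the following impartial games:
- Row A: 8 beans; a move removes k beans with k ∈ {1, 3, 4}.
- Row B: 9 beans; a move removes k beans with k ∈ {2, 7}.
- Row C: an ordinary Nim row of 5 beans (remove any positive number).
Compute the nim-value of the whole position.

4

Grundy values for row A (subtraction set {1, 3, 4}):
k:     0  1  2  3  4  5  6  7  8
g(k):  0  1  0  1  2  3  2  0  1
So g(8) = 1.
Build the Grundy sequence for row B with g(k) = mex{g(k−s) : s ∈ {2, 7}, s ≤ k}:
g(0) = mex{} = 0
g(1) = mex{} = 0
g(2) = mex{0} = 1
g(3) = mex{0} = 1
g(4) = mex{1} = 0
g(5) = mex{1} = 0
g(6) = mex{0} = 1
g(7) = mex{0} = 1
g(8) = mex{0,1} = 2
g(9) = mex{1} = 0
So g(9) = 0.
Row C is a plain Nim row of size 5, so its Grundy value is 5.
The value of a disjunctive sum is the nim-sum of the parts.
Combined value = 1 ⊕ 0 ⊕ 5 = 4.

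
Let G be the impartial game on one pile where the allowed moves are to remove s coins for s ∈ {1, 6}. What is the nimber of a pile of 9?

Compute g(0), g(1), … for moves {1, 6}:
g(0) = mex{} = 0
g(1) = mex{0} = 1
g(2) = mex{1} = 0
g(3) = mex{0} = 1
g(4) = mex{1} = 0
g(5) = mex{0} = 1
g(6) = mex{0,1} = 2
g(7) = mex{1,2} = 0
g(8) = mex{0} = 1
g(9) = mex{1} = 0
So g(9) = 0.

0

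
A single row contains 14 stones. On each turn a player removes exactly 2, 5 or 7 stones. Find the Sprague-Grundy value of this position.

Compute g(0), g(1), … for moves {2, 5, 7}:
g(0) = mex{} = 0
g(1) = mex{} = 0
g(2) = mex{0} = 1
g(3) = mex{0} = 1
g(4) = mex{1} = 0
g(5) = mex{0,1} = 2
g(6) = mex{0} = 1
g(7) = mex{0,1,2} = 3
g(8) = mex{0,1} = 2
g(9) = mex{0,1,3} = 2
g(10) = mex{1,2} = 0
g(11) = mex{0,1,2} = 3
g(12) = mex{0,2,3} = 1
g(13) = mex{1,2,3} = 0
g(14) = mex{1,2,3} = 0
So g(14) = 0.

0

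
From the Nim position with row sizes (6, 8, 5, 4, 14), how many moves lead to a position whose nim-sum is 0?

Compute the nim-sum pairwise:
6 ⊕ 8 = 14
14 ⊕ 5 = 11
11 ⊕ 4 = 15
15 ⊕ 14 = 1
The overall nim-sum is X = 1. A row of size p has a winning move iff p XOR X < p (reduce it to p XOR X).
  6: 6 XOR 1 = 7 ≥ 6 — no move.
  8: 8 XOR 1 = 9 ≥ 8 — no move.
  5: 5 XOR 1 = 4 < 5 — winning move (to 4).
  4: 4 XOR 1 = 5 ≥ 4 — no move.
  14: 14 XOR 1 = 15 ≥ 14 — no move.
That gives 1 winning move.

1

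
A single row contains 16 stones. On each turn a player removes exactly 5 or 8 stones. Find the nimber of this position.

Grundy values for subtraction set {5, 8}:
k:     0  1  2  3  4  5  6  7  8  9 10 11 12 13 14 15 16
g(k):  0  0  0  0  0  1  1  1  1  1  2  2  2  0  0  0  0
So g(16) = 0.

0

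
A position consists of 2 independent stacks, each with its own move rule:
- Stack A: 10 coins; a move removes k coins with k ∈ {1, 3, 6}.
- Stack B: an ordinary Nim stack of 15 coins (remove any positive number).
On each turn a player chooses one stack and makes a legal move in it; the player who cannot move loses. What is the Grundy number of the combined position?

14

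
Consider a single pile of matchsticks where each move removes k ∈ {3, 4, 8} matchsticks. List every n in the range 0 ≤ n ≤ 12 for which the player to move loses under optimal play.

Build the Grundy sequence with g(k) = mex{g(k−s) : s ∈ {3, 4, 8}, s ≤ k}:
g(0) = mex{} = 0
g(1) = mex{} = 0
g(2) = mex{} = 0
g(3) = mex{0} = 1
g(4) = mex{0} = 1
g(5) = mex{0} = 1
g(6) = mex{0,1} = 2
g(7) = mex{1} = 0
g(8) = mex{0,1} = 2
g(9) = mex{0,1,2} = 3
g(10) = mex{0,2} = 1
g(11) = mex{0,1,2} = 3
g(12) = mex{1,2,3} = 0
The P-positions (g = 0) in 0..12 are 0, 1, 2, 7, 12.

0, 1, 2, 7, 12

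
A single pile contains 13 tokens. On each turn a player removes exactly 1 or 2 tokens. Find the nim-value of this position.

Grundy values for subtraction set {1, 2}:
g(0) = mex{} = 0
g(1) = mex{0} = 1
g(2) = mex{0,1} = 2
g(3) = mex{1,2} = 0
g(4) = mex{0,2} = 1
g(5) = mex{0,1} = 2
g(6) = mex{1,2} = 0
g(7) = mex{0,2} = 1
g(8) = mex{0,1} = 2
g(9) = mex{1,2} = 0
g(10) = mex{0,2} = 1
g(11) = mex{0,1} = 2
g(12) = mex{1,2} = 0
g(13) = mex{0,2} = 1
So g(13) = 1.

1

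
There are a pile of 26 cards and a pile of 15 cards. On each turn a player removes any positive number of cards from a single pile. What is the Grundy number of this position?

21

Compute the nim-sum pairwise:
26 XOR 15 = 21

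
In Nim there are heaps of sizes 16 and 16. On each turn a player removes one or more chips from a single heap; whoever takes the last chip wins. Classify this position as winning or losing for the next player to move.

Compute the nim-sum pairwise:
16 XOR 16 = 0
The nim-sum is 0, so this is a P-position: the player to move is in a losing position under optimal play.

Losing position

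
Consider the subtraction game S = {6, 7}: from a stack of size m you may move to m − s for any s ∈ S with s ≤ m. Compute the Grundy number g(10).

1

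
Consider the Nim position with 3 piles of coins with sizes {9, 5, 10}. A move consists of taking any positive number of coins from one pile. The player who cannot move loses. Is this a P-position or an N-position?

In binary:
  1001  (9)
  0101  (5)
  1010  (10)
  ----
  0110  (6)
The nim-sum is 6 ≠ 0, so this is an N-position: the player to move can win.

N-position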